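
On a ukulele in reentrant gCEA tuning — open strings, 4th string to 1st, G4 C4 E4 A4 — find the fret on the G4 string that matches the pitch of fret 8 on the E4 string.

Fret 8 on E4 is MIDI 64 + 8 = 72 (C5). On the G4 string (open MIDI 67), that pitch is 72 − 67 = fret 5.

5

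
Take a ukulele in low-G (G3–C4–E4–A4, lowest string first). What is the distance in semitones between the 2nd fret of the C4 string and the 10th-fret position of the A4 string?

17 semitones

C4 at fret 2 → D4 (MIDI 62); A4 at fret 10 → G5 (MIDI 79).
62 − 79 = -17, so the two pitches are 17 semitones apart, with G5 the higher.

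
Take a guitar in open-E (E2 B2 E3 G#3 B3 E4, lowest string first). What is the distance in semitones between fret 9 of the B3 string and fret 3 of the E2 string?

B3 at fret 9 → G#4 (MIDI 68); E2 at fret 3 → G2 (MIDI 43).
68 − 43 = 25, so the two pitches are 25 semitones apart, with G#4 the higher.

25 semitones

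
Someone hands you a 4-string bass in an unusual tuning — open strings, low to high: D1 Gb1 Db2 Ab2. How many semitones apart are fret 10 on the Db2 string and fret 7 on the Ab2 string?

4 semitones

Db2 at fret 10 → B2 (MIDI 47); Ab2 at fret 7 → Eb3 (MIDI 51).
47 − 51 = -4, so the two pitches are 4 semitones apart, with Eb3 the higher.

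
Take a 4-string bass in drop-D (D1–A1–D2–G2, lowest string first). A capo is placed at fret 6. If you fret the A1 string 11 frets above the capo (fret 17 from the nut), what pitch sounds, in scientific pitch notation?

The capo raises the open A1 by 6 semitones to D♯2; fretting 11 more gives A1 + 6 + 11 = A1 + 17 semitones = D3.

D3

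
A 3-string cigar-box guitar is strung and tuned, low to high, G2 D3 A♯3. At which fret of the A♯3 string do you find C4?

C4 is 2 semitones above the open A♯3 (A#–B–C), so it sits at fret 2.

2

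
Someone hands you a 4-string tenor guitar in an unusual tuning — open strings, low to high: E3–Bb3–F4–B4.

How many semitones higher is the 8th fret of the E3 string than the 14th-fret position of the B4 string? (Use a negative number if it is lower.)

E3 at fret 8 → C4 (MIDI 60); B4 at fret 14 → Db6 (MIDI 85).
60 − 85 = -25, so the two pitches are 25 semitones apart.

-25 semitones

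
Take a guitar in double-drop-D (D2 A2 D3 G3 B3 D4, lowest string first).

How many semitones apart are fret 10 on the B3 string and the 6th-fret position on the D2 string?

B3 at fret 10 → A4 (MIDI 69); D2 at fret 6 → G#2 (MIDI 44).
69 − 44 = 25, so the two pitches are 25 semitones apart, with A4 the higher.

25 semitones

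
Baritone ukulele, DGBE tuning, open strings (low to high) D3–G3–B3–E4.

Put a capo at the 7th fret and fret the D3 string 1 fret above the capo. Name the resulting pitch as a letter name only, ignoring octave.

The capo raises the open D3 by 7 semitones to A3; fretting 1 more gives D3 + 7 + 1 = D3 + 8 semitones, landing on A#.
(Also written Bb.)

A#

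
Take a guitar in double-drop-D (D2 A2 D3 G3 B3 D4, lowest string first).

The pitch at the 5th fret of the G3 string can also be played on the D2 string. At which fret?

22

G3 at fret 5 is G3 + 5 semitones = C4.
The open D2 string is 17 semitones below the open G3, so the same pitch on the D2 string lies at fret 5 + 17 = 22.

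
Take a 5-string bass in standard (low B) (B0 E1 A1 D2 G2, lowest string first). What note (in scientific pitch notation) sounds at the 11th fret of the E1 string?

D♯2

E1 is MIDI 28. Adding 11 gives 39, which is D♯2.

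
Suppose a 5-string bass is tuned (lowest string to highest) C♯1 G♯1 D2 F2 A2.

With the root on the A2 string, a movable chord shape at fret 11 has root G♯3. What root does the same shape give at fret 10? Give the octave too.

G3

Moving from fret 11 to fret 10 shifts the root by -1 semitone.
G♯3 down 1 semitone is G3.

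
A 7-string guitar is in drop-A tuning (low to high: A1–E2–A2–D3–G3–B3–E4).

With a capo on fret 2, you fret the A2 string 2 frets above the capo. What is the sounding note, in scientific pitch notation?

C#3

The capo raises the open A2 by 2 semitones to B2; fretting 2 more gives A2 + 2 + 2 = A2 + 4 semitones = C#3.
(Also written Db.)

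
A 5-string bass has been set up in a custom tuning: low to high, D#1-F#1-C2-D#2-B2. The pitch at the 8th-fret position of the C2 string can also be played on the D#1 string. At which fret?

C2 at fret 8 is C2 + 8 semitones = G#2.
The open D#1 string is 9 semitones below the open C2, so the same pitch on the D#1 string lies at fret 8 + 9 = 17.

17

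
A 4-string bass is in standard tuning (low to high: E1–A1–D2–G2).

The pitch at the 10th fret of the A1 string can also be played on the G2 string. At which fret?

A1 at fret 10 is A1 + 10 semitones = G2.
The open G2 string is 10 semitones above the open A1, so the same pitch on the G2 string lies at fret 10 − 10 = 0.

0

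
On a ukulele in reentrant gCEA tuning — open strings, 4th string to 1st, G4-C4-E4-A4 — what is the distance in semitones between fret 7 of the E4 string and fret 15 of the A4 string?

13 semitones

E4 at fret 7 → B4 (MIDI 71); A4 at fret 15 → C6 (MIDI 84).
71 − 84 = -13, so the two pitches are 13 semitones apart, with C6 the higher.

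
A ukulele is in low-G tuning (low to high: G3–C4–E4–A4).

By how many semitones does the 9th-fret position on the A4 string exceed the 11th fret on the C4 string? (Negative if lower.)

A4 at fret 9 → F♯5 (MIDI 78); C4 at fret 11 → B4 (MIDI 71).
78 − 71 = 7, so the two pitches are 7 semitones apart.

7 semitones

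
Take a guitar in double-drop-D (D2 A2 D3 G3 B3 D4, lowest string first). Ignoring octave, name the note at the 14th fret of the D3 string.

E

The open D3 string plus 14 semitones: D–D#–E–F–…–D–D#–E.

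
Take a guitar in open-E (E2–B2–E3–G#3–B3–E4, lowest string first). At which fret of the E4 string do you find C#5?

C#5 is 9 semitones above the open E4 (E–F–F#–G–G#–A–A#–B–C–C#), so it sits at fret 9.

9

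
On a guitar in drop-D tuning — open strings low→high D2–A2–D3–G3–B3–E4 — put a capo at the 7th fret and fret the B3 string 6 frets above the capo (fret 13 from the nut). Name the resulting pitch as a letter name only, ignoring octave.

C

The capo raises the open B3 by 7 semitones to F#4; fretting 6 more gives B3 + 7 + 6 = B3 + 13 semitones, landing on C.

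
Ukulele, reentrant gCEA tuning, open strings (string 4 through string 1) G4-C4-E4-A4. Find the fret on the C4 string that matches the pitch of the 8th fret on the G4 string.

G4 at fret 8 is G4 + 8 semitones = D#5.
The open C4 string is 7 semitones below the open G4, so the same pitch on the C4 string lies at fret 8 + 7 = 15.

15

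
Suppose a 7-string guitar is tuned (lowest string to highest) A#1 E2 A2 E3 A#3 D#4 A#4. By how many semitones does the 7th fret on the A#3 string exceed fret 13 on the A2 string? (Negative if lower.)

A#3 at fret 7 → F4 (MIDI 65); A2 at fret 13 → A#3 (MIDI 58).
65 − 58 = 7, so the two pitches are 7 semitones apart.

7 semitones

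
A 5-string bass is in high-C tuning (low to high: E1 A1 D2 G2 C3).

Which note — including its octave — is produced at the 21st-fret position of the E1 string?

E1 is MIDI 28. Adding 21 gives 49, which is C#3.

C#3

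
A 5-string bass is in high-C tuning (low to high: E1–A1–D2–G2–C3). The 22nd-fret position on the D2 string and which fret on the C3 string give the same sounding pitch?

12

D2 at fret 22 is D2 + 22 semitones = C4.
The open C3 string is 10 semitones above the open D2, so the same pitch on the C3 string lies at fret 22 − 10 = 12.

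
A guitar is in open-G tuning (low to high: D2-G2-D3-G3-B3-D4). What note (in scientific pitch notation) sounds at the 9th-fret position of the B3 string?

The open B3 string plus 9 semitones: B–C–C#–D–D#–E–F–F#–G–G#.
The walk passes from B into C once, so the octave number goes from 3 to 4.
(Equivalently spelled A♭4.)

G♯4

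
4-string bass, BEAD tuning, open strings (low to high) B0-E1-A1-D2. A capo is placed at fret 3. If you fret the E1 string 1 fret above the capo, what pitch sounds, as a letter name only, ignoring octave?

The capo raises the open E1 by 3 semitones to G1; fretting 1 more gives E1 + 3 + 1 = E1 + 4 semitones, landing on G#.

G#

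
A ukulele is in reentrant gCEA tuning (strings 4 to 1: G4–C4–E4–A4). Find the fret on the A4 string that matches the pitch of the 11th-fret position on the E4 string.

6

E4 at fret 11 is E4 + 11 semitones = D#5.
The open A4 string is 5 semitones above the open E4, so the same pitch on the A4 string lies at fret 11 − 5 = 6.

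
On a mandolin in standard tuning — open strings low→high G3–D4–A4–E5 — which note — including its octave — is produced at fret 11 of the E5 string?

D#6

E5 is MIDI 76. Adding 11 gives 87, which is D#6.
(Equivalently spelled Eb6.)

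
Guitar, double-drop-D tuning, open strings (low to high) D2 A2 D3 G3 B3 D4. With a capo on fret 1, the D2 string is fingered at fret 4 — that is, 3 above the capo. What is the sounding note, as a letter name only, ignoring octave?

F♯

The capo raises the open D2 by 1 semitone to D♯2; fretting 3 more gives D2 + 1 + 3 = D2 + 4 semitones, landing on F♯.
(Also written G♭.)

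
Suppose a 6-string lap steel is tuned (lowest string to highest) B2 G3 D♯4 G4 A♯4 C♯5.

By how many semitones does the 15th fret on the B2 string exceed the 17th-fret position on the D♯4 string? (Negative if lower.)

B2 at fret 15 → D4 (MIDI 62); D♯4 at fret 17 → G♯5 (MIDI 80).
62 − 80 = -18, so the two pitches are 18 semitones apart.

-18 semitones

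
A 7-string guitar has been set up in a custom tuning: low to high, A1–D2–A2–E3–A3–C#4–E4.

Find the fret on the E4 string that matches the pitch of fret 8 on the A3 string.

1

Fret 8 on A3 is MIDI 57 + 8 = 65 (F4). On the E4 string (open MIDI 64), that pitch is 65 − 64 = fret 1.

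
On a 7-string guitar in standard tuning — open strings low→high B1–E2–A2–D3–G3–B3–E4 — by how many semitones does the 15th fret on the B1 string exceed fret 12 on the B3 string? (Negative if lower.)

-21 semitones

B1 at fret 15 → D3 (MIDI 50); B3 at fret 12 → B4 (MIDI 71).
50 − 71 = -21, so the two pitches are 21 semitones apart.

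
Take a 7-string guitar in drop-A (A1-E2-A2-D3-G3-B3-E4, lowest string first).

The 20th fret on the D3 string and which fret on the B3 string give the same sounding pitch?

D3 at fret 20 is D3 + 20 semitones = A#4.
The open B3 string is 9 semitones above the open D3, so the same pitch on the B3 string lies at fret 20 − 9 = 11.

11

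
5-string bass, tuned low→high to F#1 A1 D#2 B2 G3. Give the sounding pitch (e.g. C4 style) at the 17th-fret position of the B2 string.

B2 is MIDI 47. Adding 17 gives 64, which is E4.

E4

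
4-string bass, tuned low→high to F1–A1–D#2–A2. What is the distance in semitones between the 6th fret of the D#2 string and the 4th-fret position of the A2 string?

4 semitones

D#2 at fret 6 → A2 (MIDI 45); A2 at fret 4 → C#3 (MIDI 49).
45 − 49 = -4, so the two pitches are 4 semitones apart, with C#3 the higher.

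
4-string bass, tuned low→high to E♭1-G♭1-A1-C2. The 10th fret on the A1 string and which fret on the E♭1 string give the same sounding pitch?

A1 at fret 10 is A1 + 10 semitones = G2.
The open E♭1 string is 6 semitones below the open A1, so the same pitch on the E♭1 string lies at fret 10 + 6 = 16.

16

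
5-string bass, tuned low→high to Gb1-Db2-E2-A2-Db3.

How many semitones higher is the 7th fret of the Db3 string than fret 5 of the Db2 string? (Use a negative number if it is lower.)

14 semitones

Db3 at fret 7 → Ab3 (MIDI 56); Db2 at fret 5 → Gb2 (MIDI 42).
56 − 42 = 14, so the two pitches are 14 semitones apart.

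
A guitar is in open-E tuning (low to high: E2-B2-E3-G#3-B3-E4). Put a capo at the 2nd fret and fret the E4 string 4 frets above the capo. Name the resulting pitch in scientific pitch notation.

The capo raises the open E4 by 2 semitones to F#4; fretting 4 more gives E4 + 2 + 4 = E4 + 6 semitones = A#4.
(Also written Bb.)

A#4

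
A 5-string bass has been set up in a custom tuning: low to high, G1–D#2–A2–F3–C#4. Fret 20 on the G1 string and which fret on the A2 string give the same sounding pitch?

6

G1 at fret 20 is G1 + 20 semitones = D#3.
The open A2 string is 14 semitones above the open G1, so the same pitch on the A2 string lies at fret 20 − 14 = 6.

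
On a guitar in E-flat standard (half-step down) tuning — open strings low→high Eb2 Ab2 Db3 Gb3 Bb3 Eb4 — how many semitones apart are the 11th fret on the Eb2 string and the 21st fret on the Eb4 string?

Eb2 at fret 11 → D3 (MIDI 50); Eb4 at fret 21 → C6 (MIDI 84).
50 − 84 = -34, so the two pitches are 34 semitones apart, with C6 the higher.

34 semitones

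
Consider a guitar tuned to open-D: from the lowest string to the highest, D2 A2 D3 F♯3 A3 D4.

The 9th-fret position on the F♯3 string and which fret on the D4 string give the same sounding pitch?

1

F♯3 at fret 9 is F♯3 + 9 semitones = D♯4.
The open D4 string is 8 semitones above the open F♯3, so the same pitch on the D4 string lies at fret 9 − 8 = 1.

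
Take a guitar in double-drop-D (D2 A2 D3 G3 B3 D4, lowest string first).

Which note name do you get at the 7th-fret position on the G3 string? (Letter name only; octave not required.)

D

The open G3 string plus 7 semitones: G–G#–A–A#–B–C–C#–D.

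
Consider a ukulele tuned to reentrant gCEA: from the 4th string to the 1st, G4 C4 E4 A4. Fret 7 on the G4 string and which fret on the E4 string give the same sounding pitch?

G4 at fret 7 is G4 + 7 semitones = D5.
The open E4 string is 3 semitones below the open G4, so the same pitch on the E4 string lies at fret 7 + 3 = 10.

10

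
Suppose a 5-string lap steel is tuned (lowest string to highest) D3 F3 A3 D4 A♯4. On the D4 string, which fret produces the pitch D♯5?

13

D♯5 is 13 semitones above the open D4 (D–D#–E–F–…–C#–D–D#), so it sits at fret 13.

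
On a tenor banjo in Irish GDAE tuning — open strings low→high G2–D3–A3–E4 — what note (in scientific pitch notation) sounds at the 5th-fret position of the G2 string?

Each fret is one semitone, so G2 + 5 = C3.

C3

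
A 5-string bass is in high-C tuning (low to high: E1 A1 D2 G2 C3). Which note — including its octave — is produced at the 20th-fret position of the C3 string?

G#4

C3 is MIDI 48. Adding 20 gives 68, which is G#4.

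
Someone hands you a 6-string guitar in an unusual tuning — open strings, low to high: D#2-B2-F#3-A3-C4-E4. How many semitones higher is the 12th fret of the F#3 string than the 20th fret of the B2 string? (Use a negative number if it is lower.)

F#3 at fret 12 → F#4 (MIDI 66); B2 at fret 20 → G4 (MIDI 67).
66 − 67 = -1, so the two pitches are 1 semitone apart.

-1 semitone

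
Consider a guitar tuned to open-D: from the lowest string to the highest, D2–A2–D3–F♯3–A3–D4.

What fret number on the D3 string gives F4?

F4 is 15 semitones above the open D3 (D–D#–E–F–…–D#–E–F), so it sits at fret 15.

15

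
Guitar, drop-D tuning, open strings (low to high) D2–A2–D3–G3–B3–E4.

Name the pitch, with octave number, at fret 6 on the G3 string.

The open G3 string plus 6 semitones: G–G#–A–A#–B–C–C#.
The walk passes from B into C once, so the octave number goes from 3 to 4.

C#4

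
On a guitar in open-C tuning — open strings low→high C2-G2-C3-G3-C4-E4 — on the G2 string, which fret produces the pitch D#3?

8

D#3 is 8 semitones above the open G2 (G–G#–A–A#–B–C–C#–D–D#), so it sits at fret 8.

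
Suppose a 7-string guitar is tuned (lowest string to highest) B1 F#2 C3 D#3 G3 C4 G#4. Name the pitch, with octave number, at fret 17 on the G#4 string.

C#6

The open G#4 string plus 17 semitones: G#–A–A#–B–…–B–C–C#.
The walk passes from B into C 2 times, so the octave number goes from 4 to 6.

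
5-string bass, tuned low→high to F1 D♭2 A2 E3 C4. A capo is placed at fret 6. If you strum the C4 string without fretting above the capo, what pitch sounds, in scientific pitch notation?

G♭4

The capo raises the open C4 by 6 semitones to G♭4; fretting 0 more gives C4 + 6 + 0 = C4 + 6 semitones = G♭4.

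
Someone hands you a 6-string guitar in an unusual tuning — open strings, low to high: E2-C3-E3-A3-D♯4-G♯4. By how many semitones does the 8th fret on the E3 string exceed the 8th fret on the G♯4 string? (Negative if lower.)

-16 semitones

E3 at fret 8 → C4 (MIDI 60); G♯4 at fret 8 → E5 (MIDI 76).
60 − 76 = -16, so the two pitches are 16 semitones apart.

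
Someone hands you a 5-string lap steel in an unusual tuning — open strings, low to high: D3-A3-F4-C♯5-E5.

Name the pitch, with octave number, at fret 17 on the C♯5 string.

F♯6

The open C♯5 string plus 17 semitones: C#–D–D#–E–…–E–F–F#.
The walk passes from B into C once, so the octave number goes from 5 to 6.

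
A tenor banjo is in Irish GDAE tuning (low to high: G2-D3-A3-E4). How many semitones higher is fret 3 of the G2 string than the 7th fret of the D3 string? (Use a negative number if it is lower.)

-11 semitones

G2 at fret 3 → A♯2 (MIDI 46); D3 at fret 7 → A3 (MIDI 57).
46 − 57 = -11, so the two pitches are 11 semitones apart.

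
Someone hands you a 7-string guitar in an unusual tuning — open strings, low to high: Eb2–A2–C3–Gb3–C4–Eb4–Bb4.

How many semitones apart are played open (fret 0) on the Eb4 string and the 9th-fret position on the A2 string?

9 semitones

Eb4 at fret 0 → Eb4 (MIDI 63); A2 at fret 9 → Gb3 (MIDI 54).
63 − 54 = 9, so the two pitches are 9 semitones apart, with Eb4 the higher.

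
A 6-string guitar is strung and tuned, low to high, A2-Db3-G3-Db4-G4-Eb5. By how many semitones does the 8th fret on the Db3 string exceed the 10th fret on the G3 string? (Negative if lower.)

-8 semitones

Db3 at fret 8 → A3 (MIDI 57); G3 at fret 10 → F4 (MIDI 65).
57 − 65 = -8, so the two pitches are 8 semitones apart.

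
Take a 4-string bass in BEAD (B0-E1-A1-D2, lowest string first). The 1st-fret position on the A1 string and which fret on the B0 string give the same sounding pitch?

11

A1 at fret 1 is A1 + 1 semitone = A♯1.
The open B0 string is 10 semitones below the open A1, so the same pitch on the B0 string lies at fret 1 + 10 = 11.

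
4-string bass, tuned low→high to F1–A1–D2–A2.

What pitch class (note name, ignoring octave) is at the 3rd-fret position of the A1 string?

A1 is MIDI 33. Adding 3 gives 36; 36 mod 12 = 0, i.e. C.

C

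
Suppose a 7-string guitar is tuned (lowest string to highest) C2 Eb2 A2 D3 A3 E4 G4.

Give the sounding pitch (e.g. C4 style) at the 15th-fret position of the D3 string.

F4

D3 is MIDI 50. Adding 15 gives 65, which is F4.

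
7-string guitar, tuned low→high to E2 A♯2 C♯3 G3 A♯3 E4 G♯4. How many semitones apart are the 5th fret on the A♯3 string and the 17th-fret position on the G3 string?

9 semitones

A♯3 at fret 5 → D♯4 (MIDI 63); G3 at fret 17 → C5 (MIDI 72).
63 − 72 = -9, so the two pitches are 9 semitones apart, with C5 the higher.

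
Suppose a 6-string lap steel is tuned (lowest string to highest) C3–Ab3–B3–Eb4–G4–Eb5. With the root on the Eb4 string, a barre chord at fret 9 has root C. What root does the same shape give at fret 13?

Moving from fret 9 to fret 13 shifts the root by 4 semitones.
C up 4 semitones is E.

E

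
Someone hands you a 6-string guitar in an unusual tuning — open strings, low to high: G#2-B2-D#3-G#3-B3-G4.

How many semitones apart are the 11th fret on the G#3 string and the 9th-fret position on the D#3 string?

G#3 at fret 11 → G4 (MIDI 67); D#3 at fret 9 → C4 (MIDI 60).
67 − 60 = 7, so the two pitches are 7 semitones apart, with G4 the higher.

7 semitones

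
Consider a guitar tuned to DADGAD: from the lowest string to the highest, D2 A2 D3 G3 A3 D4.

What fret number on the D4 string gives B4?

9

B4 is 9 semitones above the open D4 (D–D#–E–F–F#–G–G#–A–A#–B), so it sits at fret 9.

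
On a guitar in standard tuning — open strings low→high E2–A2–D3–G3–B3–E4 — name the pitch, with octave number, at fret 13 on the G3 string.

G♯4

G3 is MIDI 55. Adding 13 gives 68, which is G♯4.
(Equivalently spelled A♭4.)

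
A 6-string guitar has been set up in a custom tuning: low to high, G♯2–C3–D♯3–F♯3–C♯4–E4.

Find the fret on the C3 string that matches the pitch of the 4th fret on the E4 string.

Fret 4 on E4 is MIDI 64 + 4 = 68 (G♯4). On the C3 string (open MIDI 48), that pitch is 68 − 48 = fret 20.

20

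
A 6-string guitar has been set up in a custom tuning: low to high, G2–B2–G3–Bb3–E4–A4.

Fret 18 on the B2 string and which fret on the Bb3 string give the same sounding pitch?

B2 at fret 18 is B2 + 18 semitones = F4.
The open Bb3 string is 11 semitones above the open B2, so the same pitch on the Bb3 string lies at fret 18 − 11 = 7.

7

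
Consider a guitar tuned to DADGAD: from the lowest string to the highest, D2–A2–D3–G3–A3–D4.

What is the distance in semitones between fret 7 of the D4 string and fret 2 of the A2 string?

D4 at fret 7 → A4 (MIDI 69); A2 at fret 2 → B2 (MIDI 47).
69 − 47 = 22, so the two pitches are 22 semitones apart, with A4 the higher.

22 semitones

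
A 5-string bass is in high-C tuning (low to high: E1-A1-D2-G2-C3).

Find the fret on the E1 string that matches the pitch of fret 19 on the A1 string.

24

Fret 19 on A1 is MIDI 33 + 19 = 52 (E3). On the E1 string (open MIDI 28), that pitch is 52 − 28 = fret 24.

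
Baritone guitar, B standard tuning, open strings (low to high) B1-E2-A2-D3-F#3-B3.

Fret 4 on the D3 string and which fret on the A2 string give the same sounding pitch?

Fret 4 on D3 is MIDI 50 + 4 = 54 (F#3). On the A2 string (open MIDI 45), that pitch is 54 − 45 = fret 9.

9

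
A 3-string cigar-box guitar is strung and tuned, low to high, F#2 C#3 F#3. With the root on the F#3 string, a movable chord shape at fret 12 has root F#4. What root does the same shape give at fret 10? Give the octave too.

E4

Moving from fret 12 to fret 10 shifts the root by -2 semitones.
F#4 down 2 semitones is E4.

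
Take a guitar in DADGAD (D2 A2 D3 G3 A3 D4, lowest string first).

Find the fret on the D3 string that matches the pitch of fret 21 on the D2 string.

9

Fret 21 on D2 is MIDI 38 + 21 = 59 (B3). On the D3 string (open MIDI 50), that pitch is 59 − 50 = fret 9.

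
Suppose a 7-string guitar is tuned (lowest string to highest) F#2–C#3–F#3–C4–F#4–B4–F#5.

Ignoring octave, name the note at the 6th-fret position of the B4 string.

F

B4 is MIDI 71. Adding 6 gives 77; 77 mod 12 = 5, i.e. F.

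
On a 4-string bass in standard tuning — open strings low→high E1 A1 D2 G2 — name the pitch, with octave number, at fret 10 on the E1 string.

Each fret is one semitone, so E1 + 10 = D2.

D2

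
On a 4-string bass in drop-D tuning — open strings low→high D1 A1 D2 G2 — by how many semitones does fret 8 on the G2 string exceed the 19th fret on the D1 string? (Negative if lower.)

6 semitones

G2 at fret 8 → D♯3 (MIDI 51); D1 at fret 19 → A2 (MIDI 45).
51 − 45 = 6, so the two pitches are 6 semitones apart.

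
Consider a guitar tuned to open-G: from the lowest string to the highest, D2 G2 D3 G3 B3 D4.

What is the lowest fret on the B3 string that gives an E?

From B3, count semitones up the chromatic scale until reaching E: B–C–C#–D–D#–E — 5 steps.

5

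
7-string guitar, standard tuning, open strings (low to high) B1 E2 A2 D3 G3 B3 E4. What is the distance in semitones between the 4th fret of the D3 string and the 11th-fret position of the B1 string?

8 semitones

D3 at fret 4 → F#3 (MIDI 54); B1 at fret 11 → A#2 (MIDI 46).
54 − 46 = 8, so the two pitches are 8 semitones apart, with F#3 the higher.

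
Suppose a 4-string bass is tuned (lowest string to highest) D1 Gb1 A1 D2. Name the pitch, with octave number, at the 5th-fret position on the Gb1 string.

B1

Each fret is one semitone, so Gb1 + 5 = B1.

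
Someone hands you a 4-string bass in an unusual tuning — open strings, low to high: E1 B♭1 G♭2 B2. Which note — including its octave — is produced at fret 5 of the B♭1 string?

E♭2

B♭1 is MIDI 34. Adding 5 gives 39, which is E♭2.
(Equivalently spelled D♯2.)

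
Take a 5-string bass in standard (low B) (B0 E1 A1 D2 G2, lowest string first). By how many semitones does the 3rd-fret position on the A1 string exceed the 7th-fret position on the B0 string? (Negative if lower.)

A1 at fret 3 → C2 (MIDI 36); B0 at fret 7 → F♯1 (MIDI 30).
36 − 30 = 6, so the two pitches are 6 semitones apart.

6 semitones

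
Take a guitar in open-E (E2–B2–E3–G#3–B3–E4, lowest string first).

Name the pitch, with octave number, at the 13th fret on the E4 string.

E4 is MIDI 64. Adding 13 gives 77, which is F5.

F5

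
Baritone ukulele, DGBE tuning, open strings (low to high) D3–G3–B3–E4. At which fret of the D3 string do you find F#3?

4

F#3 is 4 semitones above the open D3 (D–D#–E–F–F#), so it sits at fret 4.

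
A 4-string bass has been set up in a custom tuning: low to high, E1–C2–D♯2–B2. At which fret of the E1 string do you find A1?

A1 is 5 semitones above the open E1 (E–F–F#–G–G#–A), so it sits at fret 5.

5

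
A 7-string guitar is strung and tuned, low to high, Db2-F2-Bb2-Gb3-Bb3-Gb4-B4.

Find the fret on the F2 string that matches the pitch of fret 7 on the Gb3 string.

Fret 7 on Gb3 is MIDI 54 + 7 = 61 (Db4). On the F2 string (open MIDI 41), that pitch is 61 − 41 = fret 20.

20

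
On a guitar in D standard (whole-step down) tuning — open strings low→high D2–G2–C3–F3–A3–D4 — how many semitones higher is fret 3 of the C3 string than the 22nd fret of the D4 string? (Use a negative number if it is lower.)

-33 semitones

C3 at fret 3 → D#3 (MIDI 51); D4 at fret 22 → C6 (MIDI 84).
51 − 84 = -33, so the two pitches are 33 semitones apart.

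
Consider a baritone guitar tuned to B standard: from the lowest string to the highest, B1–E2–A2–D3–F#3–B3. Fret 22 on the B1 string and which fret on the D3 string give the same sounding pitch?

Fret 22 on B1 is MIDI 35 + 22 = 57 (A3). On the D3 string (open MIDI 50), that pitch is 57 − 50 = fret 7.

7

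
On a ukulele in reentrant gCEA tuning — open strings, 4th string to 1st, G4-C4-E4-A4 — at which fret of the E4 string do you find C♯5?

C♯5 is 9 semitones above the open E4 (E–F–F#–G–G#–A–A#–B–C–C#), so it sits at fret 9.

9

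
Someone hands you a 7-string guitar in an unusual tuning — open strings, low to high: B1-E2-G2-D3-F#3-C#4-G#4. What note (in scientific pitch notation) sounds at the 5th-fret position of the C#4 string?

The open C#4 string plus 5 semitones: C#–D–D#–E–F–F#.
No B→C boundary is crossed, so the octave stays at 4.

F#4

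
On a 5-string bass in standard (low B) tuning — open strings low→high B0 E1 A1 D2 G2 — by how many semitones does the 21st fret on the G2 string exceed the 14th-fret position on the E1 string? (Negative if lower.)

22 semitones

G2 at fret 21 → E4 (MIDI 64); E1 at fret 14 → F♯2 (MIDI 42).
64 − 42 = 22, so the two pitches are 22 semitones apart.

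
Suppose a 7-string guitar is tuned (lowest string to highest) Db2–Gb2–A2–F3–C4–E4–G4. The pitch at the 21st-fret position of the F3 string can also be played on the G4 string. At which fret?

7

Fret 21 on F3 is MIDI 53 + 21 = 74 (D5). On the G4 string (open MIDI 67), that pitch is 74 − 67 = fret 7.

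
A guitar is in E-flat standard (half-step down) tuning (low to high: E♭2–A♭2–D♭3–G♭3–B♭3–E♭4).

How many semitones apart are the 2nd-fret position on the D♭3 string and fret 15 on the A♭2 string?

8 semitones

D♭3 at fret 2 → E♭3 (MIDI 51); A♭2 at fret 15 → B3 (MIDI 59).
51 − 59 = -8, so the two pitches are 8 semitones apart, with B3 the higher.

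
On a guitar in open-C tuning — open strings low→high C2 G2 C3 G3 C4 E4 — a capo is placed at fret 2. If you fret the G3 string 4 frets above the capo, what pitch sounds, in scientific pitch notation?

The capo raises the open G3 by 2 semitones to A3; fretting 4 more gives G3 + 2 + 4 = G3 + 6 semitones = C♯4.

C♯4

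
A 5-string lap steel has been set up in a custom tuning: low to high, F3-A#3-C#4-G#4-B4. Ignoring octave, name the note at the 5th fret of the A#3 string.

D#

Each fret is one semitone, so A#3 + 5 = D#.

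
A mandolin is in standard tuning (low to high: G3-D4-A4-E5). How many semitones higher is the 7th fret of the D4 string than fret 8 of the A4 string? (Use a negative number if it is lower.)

-8 semitones

D4 at fret 7 → A4 (MIDI 69); A4 at fret 8 → F5 (MIDI 77).
69 − 77 = -8, so the two pitches are 8 semitones apart.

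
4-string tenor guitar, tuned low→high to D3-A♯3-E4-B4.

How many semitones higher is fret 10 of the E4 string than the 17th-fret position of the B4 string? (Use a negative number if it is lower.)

-14 semitones

E4 at fret 10 → D5 (MIDI 74); B4 at fret 17 → E6 (MIDI 88).
74 − 88 = -14, so the two pitches are 14 semitones apart.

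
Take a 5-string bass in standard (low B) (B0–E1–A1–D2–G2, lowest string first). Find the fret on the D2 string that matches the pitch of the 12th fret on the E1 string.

E1 at fret 12 is E1 + 12 semitones = E2.
The open D2 string is 10 semitones above the open E1, so the same pitch on the D2 string lies at fret 12 − 10 = 2.

2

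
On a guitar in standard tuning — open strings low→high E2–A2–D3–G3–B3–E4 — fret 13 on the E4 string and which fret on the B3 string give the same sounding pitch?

Fret 13 on E4 is MIDI 64 + 13 = 77 (F5). On the B3 string (open MIDI 59), that pitch is 77 − 59 = fret 18.

18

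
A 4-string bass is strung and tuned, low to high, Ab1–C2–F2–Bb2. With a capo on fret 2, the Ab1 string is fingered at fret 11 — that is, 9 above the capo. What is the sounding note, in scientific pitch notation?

G2

The capo raises the open Ab1 by 2 semitones to Bb1; fretting 9 more gives Ab1 + 2 + 9 = Ab1 + 11 semitones = G2.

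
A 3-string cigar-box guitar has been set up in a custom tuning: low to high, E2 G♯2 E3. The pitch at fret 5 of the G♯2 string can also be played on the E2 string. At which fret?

9

G♯2 at fret 5 is G♯2 + 5 semitones = C♯3.
The open E2 string is 4 semitones below the open G♯2, so the same pitch on the E2 string lies at fret 5 + 4 = 9.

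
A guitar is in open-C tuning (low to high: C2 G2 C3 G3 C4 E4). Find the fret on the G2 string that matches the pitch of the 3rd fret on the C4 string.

C4 at fret 3 is C4 + 3 semitones = D♯4.
The open G2 string is 17 semitones below the open C4, so the same pitch on the G2 string lies at fret 3 + 17 = 20.

20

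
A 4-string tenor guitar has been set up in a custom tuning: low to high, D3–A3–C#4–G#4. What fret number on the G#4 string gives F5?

9

F5 is 9 semitones above the open G#4 (G#–A–A#–B–C–C#–D–D#–E–F), so it sits at fret 9.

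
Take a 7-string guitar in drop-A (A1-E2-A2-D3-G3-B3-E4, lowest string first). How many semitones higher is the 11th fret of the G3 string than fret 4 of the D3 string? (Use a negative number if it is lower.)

G3 at fret 11 → F#4 (MIDI 66); D3 at fret 4 → F#3 (MIDI 54).
66 − 54 = 12, so the two pitches are 12 semitones apart.

12 semitones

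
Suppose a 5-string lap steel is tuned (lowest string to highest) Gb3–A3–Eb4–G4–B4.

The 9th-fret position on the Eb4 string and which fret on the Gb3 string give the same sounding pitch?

18

Fret 9 on Eb4 is MIDI 63 + 9 = 72 (C5). On the Gb3 string (open MIDI 54), that pitch is 72 − 54 = fret 18.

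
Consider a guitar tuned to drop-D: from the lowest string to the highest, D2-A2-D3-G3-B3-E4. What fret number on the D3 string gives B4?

21

B4 is 21 semitones above the open D3 (D–D#–E–F–…–A–A#–B), so it sits at fret 21.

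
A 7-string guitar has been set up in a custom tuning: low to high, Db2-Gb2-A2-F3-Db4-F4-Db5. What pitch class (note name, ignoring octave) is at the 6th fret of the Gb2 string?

Gb2 is MIDI 42. Adding 6 gives 48; 48 mod 12 = 0, i.e. C.

C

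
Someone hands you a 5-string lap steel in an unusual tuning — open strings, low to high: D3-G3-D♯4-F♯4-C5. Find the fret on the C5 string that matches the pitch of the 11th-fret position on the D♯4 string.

D♯4 at fret 11 is D♯4 + 11 semitones = D5.
The open C5 string is 9 semitones above the open D♯4, so the same pitch on the C5 string lies at fret 11 − 9 = 2.

2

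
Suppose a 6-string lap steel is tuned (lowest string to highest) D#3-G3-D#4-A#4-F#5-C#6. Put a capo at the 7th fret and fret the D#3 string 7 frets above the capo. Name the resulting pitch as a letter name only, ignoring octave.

F

The capo raises the open D#3 by 7 semitones to A#3; fretting 7 more gives D#3 + 7 + 7 = D#3 + 14 semitones, landing on F.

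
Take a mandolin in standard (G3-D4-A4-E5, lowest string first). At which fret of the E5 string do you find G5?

G5 is 3 semitones above the open E5 (E–F–F#–G), so it sits at fret 3.

3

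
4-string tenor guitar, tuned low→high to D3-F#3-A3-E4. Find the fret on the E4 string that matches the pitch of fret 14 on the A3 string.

A3 at fret 14 is A3 + 14 semitones = B4.
The open E4 string is 7 semitones above the open A3, so the same pitch on the E4 string lies at fret 14 − 7 = 7.

7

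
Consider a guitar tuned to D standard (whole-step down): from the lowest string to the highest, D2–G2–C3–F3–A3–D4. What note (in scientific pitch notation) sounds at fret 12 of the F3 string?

F3 is MIDI 53. Adding 12 gives 65, which is F4.

F4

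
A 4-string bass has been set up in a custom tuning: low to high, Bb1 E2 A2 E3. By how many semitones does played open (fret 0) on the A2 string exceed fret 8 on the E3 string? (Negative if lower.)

A2 at fret 0 → A2 (MIDI 45); E3 at fret 8 → C4 (MIDI 60).
45 − 60 = -15, so the two pitches are 15 semitones apart.

-15 semitones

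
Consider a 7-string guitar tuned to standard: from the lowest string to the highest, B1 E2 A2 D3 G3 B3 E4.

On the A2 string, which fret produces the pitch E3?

7

E3 is 7 semitones above the open A2 (A–A#–B–C–C#–D–D#–E), so it sits at fret 7.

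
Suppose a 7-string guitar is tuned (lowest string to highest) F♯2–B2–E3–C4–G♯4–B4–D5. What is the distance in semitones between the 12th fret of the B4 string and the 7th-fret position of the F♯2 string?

B4 at fret 12 → B5 (MIDI 83); F♯2 at fret 7 → C♯3 (MIDI 49).
83 − 49 = 34, so the two pitches are 34 semitones apart, with B5 the higher.

34 semitones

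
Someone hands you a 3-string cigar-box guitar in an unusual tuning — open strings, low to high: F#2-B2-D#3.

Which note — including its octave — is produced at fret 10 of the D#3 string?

D#3 is MIDI 51. Adding 10 gives 61, which is C#4.

C#4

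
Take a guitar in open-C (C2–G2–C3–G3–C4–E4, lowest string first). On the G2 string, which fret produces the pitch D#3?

8

D#3 is 8 semitones above the open G2 (G–G#–A–A#–B–C–C#–D–D#), so it sits at fret 8.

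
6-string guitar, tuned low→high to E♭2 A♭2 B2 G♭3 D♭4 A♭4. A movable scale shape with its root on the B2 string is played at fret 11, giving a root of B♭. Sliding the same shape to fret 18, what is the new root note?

Moving from fret 11 to fret 18 shifts the root by 7 semitones.
B♭ up 7 semitones is F.

F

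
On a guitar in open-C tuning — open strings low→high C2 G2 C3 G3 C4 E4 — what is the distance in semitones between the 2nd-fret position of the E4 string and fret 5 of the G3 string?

6 semitones

E4 at fret 2 → F#4 (MIDI 66); G3 at fret 5 → C4 (MIDI 60).
66 − 60 = 6, so the two pitches are 6 semitones apart, with F#4 the higher.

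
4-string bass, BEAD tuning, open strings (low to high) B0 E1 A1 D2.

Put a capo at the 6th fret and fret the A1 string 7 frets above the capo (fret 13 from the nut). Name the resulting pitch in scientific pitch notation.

The capo raises the open A1 by 6 semitones to D#2; fretting 7 more gives A1 + 6 + 7 = A1 + 13 semitones = A#2.
(Also written Bb.)

A#2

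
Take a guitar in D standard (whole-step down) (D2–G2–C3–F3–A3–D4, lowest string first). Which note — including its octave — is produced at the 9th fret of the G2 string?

E3

Each fret is one semitone, so G2 + 9 = E3.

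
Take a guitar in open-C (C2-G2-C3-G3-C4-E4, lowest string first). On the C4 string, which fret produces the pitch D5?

D5 is 14 semitones above the open C4 (C–C#–D–D#–…–C–C#–D), so it sits at fret 14.

14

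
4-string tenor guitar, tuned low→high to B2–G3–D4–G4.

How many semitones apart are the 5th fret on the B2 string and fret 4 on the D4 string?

B2 at fret 5 → E3 (MIDI 52); D4 at fret 4 → G♭4 (MIDI 66).
52 − 66 = -14, so the two pitches are 14 semitones apart, with G♭4 the higher.

14 semitones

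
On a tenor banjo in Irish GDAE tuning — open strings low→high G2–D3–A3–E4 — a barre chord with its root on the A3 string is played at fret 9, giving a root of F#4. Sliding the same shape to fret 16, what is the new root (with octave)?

Moving from fret 9 to fret 16 shifts the root by 7 semitones.
F#4 up 7 semitones is C#5.

C#5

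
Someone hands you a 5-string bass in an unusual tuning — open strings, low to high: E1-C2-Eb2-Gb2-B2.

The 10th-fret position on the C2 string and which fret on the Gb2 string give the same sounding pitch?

Fret 10 on C2 is MIDI 36 + 10 = 46 (Bb2). On the Gb2 string (open MIDI 42), that pitch is 46 − 42 = fret 4.

4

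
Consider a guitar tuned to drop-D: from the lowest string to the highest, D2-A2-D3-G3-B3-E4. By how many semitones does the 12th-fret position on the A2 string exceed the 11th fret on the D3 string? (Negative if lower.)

A2 at fret 12 → A3 (MIDI 57); D3 at fret 11 → C#4 (MIDI 61).
57 − 61 = -4, so the two pitches are 4 semitones apart.

-4 semitones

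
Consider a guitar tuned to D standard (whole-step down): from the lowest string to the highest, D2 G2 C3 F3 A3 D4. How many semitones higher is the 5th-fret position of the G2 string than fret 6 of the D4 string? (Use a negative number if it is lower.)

G2 at fret 5 → C3 (MIDI 48); D4 at fret 6 → G#4 (MIDI 68).
48 − 68 = -20, so the two pitches are 20 semitones apart.

-20 semitones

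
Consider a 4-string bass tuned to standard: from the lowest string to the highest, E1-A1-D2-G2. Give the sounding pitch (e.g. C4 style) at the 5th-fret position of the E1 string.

E1 is MIDI 28. Adding 5 gives 33, which is A1.

A1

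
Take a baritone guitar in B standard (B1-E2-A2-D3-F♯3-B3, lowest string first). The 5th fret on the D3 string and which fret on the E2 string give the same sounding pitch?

Fret 5 on D3 is MIDI 50 + 5 = 55 (G3). On the E2 string (open MIDI 40), that pitch is 55 − 40 = fret 15.

15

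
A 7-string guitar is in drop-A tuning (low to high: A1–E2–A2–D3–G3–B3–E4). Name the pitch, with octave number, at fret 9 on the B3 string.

B3 is MIDI 59. Adding 9 gives 68, which is G#4.
(Equivalently spelled Ab4.)

G#4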